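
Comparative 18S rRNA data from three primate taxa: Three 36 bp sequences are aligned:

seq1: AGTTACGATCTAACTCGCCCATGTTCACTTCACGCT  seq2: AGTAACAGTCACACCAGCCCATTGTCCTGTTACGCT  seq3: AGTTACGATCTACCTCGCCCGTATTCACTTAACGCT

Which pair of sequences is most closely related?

seq1 and seq3

seq1–seq2: 13/36 differ, p = 0.361, d = 0.493.
seq1–seq3: 4/36 differ, p = 0.111, d = 0.120.
seq2–seq3: 15/36 differ, p = 0.417, d = 0.608.
The smallest distance is between seq1 and seq3.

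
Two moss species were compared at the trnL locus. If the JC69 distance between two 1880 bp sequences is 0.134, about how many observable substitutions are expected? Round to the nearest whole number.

231

Invert JC69: p = (3/4)(1 − e^(−4d/3)) = 0.75 × (1 − e^(-0.178667)) = 0.75 × (1 − 0.836384) = 0.122712.
Expected differing sites = pL ≈ 0.122712 × 1880 = 230.69856 ≈ 231.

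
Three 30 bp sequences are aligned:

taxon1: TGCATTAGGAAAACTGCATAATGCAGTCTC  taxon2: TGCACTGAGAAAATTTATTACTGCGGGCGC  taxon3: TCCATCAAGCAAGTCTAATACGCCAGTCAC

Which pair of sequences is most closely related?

taxon1–taxon2: 11/30 differ, p = 0.367, d = 0.503.
taxon1–taxon3: 13/30 differ, p = 0.433, d = 0.647.
taxon2–taxon3: 13/30 differ, p = 0.433, d = 0.647.
The smallest distance is between taxon1 and taxon2.

taxon1 and taxon2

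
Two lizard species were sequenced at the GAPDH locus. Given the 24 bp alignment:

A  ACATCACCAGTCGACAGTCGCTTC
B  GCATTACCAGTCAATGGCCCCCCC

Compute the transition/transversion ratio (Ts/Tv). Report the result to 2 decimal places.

Transitions are A↔G and C↔T; transversions are all other mismatches.
Transitions: 8. Transversions: 1.
R = 8/1 = 8.00.

8.00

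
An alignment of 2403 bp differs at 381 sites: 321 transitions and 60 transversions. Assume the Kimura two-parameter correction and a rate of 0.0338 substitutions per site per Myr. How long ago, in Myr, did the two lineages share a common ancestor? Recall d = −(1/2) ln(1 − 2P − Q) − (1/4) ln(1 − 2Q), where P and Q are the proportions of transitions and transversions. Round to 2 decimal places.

P = 321/2403 ≈ 0.133583 and Q = 60/2403 ≈ 0.024969.
Under the Kimura two-parameter model, d = −½ ln(1 − 2P − Q) − ¼ ln(1 − 2Q).
1 − 2P − Q = 0.707865, giving −½ ln(0.707865) = 0.172751.
1 − 2Q = 0.950062, giving −¼ ln(0.950062) = 0.012807.
d = 0.172751 + 0.012807 = 0.185558.
Under a molecular clock d = 2μt, so t = d/(2μ) = 0.185558 / (2 × 0.0338) = 2.74 Myr.

2.74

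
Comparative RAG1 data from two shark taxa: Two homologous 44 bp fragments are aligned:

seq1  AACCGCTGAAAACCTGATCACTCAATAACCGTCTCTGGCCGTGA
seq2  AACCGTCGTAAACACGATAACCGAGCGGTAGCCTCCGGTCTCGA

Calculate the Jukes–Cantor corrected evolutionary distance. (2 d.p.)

0.64

The sequences differ at 19 of 44 sites, so p = 19/44 ≈ 0.431818.
d = −(3/4) ln(1 − 4p/3) = −0.75 ln(1 − 0.575757) = −0.75 ln(0.424243)
  = −0.75 × (-0.857449) = 0.643087 substitutions/site.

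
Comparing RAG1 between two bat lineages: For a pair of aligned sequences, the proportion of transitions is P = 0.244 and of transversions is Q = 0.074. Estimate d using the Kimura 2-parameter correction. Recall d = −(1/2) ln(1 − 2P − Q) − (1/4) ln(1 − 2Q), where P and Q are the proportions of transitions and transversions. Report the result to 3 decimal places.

Under the Kimura two-parameter model, d = −½ ln(1 − 2P − Q) − ¼ ln(1 − 2Q).
1 − 2P − Q = 0.438, giving −½ ln(0.438) = 0.412768.
1 − 2Q = 0.852, giving −¼ ln(0.852) = 0.040042.
d = 0.412768 + 0.040042 = 0.452810.

0.453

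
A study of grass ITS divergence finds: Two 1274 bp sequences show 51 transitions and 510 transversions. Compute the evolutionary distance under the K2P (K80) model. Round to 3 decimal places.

P = 51/1274 ≈ 0.040031 and Q = 510/1274 ≈ 0.400314.
Under the Kimura two-parameter model, d = −½ ln(1 − 2P − Q) − ¼ ln(1 − 2Q).
1 − 2P − Q = 0.519624, giving −½ ln(0.519624) = 0.327325.
1 − 2Q = 0.199372, giving −¼ ln(0.199372) = 0.403146.
d = 0.327325 + 0.403146 = 0.730471.

0.730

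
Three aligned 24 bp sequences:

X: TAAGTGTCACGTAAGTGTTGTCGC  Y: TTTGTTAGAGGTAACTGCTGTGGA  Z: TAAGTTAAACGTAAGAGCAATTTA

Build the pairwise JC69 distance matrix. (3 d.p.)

X–Y: 10/24 sites differ → p ≈ 0.416667, d = −0.75 ln(1 − 0.555556) = 0.608198 ≈ 0.608.
X–Z: 10/24 sites differ → p ≈ 0.416667, d = −0.75 ln(1 − 0.555556) = 0.608198 ≈ 0.608.
Y–Z: 10/24 sites differ → p ≈ 0.416667, d = −0.75 ln(1 − 0.555556) = 0.608198 ≈ 0.608.

d(X,Y) = 0.608, d(X,Z) = 0.608, d(Y,Z) = 0.608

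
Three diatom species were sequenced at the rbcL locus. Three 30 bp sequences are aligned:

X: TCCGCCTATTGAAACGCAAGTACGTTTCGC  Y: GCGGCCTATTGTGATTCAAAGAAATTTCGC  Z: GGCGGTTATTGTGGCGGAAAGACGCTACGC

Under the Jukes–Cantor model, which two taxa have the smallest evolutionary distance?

X–Y: 10/30 differ, p = 0.333, d = 0.441.
X–Z: 12/30 differ, p = 0.400, d = 0.572.
Y–Z: 12/30 differ, p = 0.400, d = 0.572.
The smallest distance is between X and Y.

X and Y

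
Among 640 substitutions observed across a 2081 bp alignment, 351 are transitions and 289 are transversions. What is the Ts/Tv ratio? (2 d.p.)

R = 351/289 = 1.214532… ≈ 1.21 (to 2 d.p.).

1.21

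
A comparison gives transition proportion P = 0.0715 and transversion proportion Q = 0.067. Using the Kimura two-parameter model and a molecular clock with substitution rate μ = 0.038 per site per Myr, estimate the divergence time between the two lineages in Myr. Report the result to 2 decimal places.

Under the Kimura two-parameter model, d = −½ ln(1 − 2P − Q) − ¼ ln(1 − 2Q).
1 − 2P − Q = 0.79, giving −½ ln(0.79) = 0.117861.
1 − 2Q = 0.866, giving −¼ ln(0.866) = 0.035968.
d = 0.117861 + 0.035968 = 0.153829.
Under a molecular clock d = 2μt, so t = d/(2μ) = 0.153829 / (2 × 0.038) = 2.02 Myr.

2.02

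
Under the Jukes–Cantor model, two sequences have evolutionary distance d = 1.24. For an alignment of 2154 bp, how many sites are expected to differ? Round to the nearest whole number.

Invert JC69: p = (3/4)(1 − e^(−4d/3)) = 0.75 × (1 − e^(-1.653333)) = 0.75 × (1 − 0.191411) = 0.606442.
Expected differing sites = pL ≈ 0.606442 × 2154 = 1306.276068 ≈ 1306.

1306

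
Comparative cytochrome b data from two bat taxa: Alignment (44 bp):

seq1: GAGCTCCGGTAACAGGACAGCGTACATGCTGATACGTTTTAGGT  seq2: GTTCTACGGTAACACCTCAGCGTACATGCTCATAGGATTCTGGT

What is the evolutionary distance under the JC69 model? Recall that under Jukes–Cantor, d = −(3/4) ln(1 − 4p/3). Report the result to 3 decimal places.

The sequences differ at 11 of 44 sites, so p = 11/44 = 0.25.
d = −(3/4) ln(1 − 4p/3) = −0.75 ln(1 − 0.333333) = −0.75 ln(0.666667)
  = −0.75 × (-0.405465) = 0.304099 substitutions/site.

0.304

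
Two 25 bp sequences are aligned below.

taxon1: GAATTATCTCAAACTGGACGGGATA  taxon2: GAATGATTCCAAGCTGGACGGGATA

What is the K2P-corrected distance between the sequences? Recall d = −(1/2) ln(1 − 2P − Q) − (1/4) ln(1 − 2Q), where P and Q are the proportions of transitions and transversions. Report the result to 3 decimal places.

Of 25 sites, 3 differences are transitions and 1 are transversions, so P = 3/25 = 0.12 and Q = 1/25 = 0.04.
Under the Kimura two-parameter model, d = −½ ln(1 − 2P − Q) − ¼ ln(1 − 2Q).
1 − 2P − Q = 0.72, giving −½ ln(0.72) = 0.164252.
1 − 2Q = 0.92, giving −¼ ln(0.92) = 0.020845.
d = 0.164252 + 0.020845 = 0.185097.

0.185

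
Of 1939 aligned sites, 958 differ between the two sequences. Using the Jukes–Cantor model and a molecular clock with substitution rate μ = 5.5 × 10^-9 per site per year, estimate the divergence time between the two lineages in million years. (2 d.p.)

73.31

p = 958/1939 ≈ 0.494069.
d = −(3/4) ln(1 − 4p/3) = −0.75 ln(1 − 0.658759) = −0.75 ln(0.341241)
  = −0.75 × (-1.075166) = 0.806375 substitutions/site.
Under a molecular clock d = 2μt, so t = d/(2μ) = 0.806375 / (2 × 5.5 × 10^-9) = 73.31 million years.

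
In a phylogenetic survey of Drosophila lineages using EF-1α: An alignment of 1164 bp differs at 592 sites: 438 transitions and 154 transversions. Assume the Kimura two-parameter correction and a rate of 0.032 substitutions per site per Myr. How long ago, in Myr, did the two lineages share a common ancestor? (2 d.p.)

P = 438/1164 ≈ 0.376289 and Q = 154/1164 ≈ 0.132302.
Under the Kimura two-parameter model, d = −½ ln(1 − 2P − Q) − ¼ ln(1 − 2Q).
1 − 2P − Q = 0.11512, giving −½ ln(0.11512) = 1.080890.
1 − 2Q = 0.735396, giving −¼ ln(0.735396) = 0.076837.
d = 1.080890 + 0.076837 = 1.157727.
Under a molecular clock d = 2μt, so t = d/(2μ) = 1.157727 / (2 × 0.032) = 18.09 Myr.

18.09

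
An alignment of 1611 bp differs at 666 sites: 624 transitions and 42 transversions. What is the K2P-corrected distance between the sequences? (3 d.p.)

0.820

P = 624/1611 ≈ 0.387337 and Q = 42/1611 ≈ 0.026071.
Under the Kimura two-parameter model, d = −½ ln(1 − 2P − Q) − ¼ ln(1 − 2Q).
1 − 2P − Q = 0.199255, giving −½ ln(0.199255) = 0.806585.
1 − 2Q = 0.947858, giving −¼ ln(0.947858) = 0.013388.
d = 0.806585 + 0.013388 = 0.819973.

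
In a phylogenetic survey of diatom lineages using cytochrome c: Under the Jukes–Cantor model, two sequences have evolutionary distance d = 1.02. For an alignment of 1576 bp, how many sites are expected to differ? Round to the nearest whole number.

879

Invert JC69: p = (3/4)(1 − e^(−4d/3)) = 0.75 × (1 − e^(-1.36)) = 0.75 × (1 − 0.256661) = 0.557504.
Expected differing sites = pL ≈ 0.557504 × 1576 = 878.626304 ≈ 879.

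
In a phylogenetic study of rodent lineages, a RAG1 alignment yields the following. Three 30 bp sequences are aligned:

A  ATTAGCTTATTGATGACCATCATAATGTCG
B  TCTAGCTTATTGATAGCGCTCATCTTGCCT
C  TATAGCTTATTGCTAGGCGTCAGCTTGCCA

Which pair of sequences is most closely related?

B and C

A–B: 10/30 differ, p = 0.333, d = 0.441.
A–C: 12/30 differ, p = 0.400, d = 0.572.
B–C: 7/30 differ, p = 0.233, d = 0.280.
The smallest distance is between B and C.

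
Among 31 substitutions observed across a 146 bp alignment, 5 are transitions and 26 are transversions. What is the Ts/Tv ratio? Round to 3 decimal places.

0.192

R = 5/26 = 0.192307… ≈ 0.192 (to 3 d.p.).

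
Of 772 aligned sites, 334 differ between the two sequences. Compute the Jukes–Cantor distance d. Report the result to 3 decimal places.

0.645

p = 334/772 ≈ 0.432642.
d = −(3/4) ln(1 − 4p/3) = −0.75 ln(1 − 0.576856) = −0.75 ln(0.423144)
  = −0.75 × (-0.860043) = 0.645032 substitutions/site.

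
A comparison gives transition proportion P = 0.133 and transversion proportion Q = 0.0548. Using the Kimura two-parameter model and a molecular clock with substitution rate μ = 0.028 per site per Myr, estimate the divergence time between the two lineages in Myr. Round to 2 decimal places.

Under the Kimura two-parameter model, d = −½ ln(1 − 2P − Q) − ¼ ln(1 − 2Q).
1 − 2P − Q = 0.6792, giving −½ ln(0.6792) = 0.193420.
1 − 2Q = 0.8904, giving −¼ ln(0.8904) = 0.029021.
d = 0.193420 + 0.029021 = 0.222441.
Under a molecular clock d = 2μt, so t = d/(2μ) = 0.222441 / (2 × 0.028) = 3.97 Myr.

3.97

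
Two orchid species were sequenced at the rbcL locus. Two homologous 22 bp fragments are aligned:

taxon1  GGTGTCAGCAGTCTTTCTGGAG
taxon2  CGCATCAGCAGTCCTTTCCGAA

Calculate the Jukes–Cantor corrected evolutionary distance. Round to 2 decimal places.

0.50

The sequences differ at 8 of 22 sites (1, 3, 4, 14, 17, 18, 19, 22), so p = 8/22 ≈ 0.363636.
d = −(3/4) ln(1 − 4p/3) = −0.75 ln(1 − 0.484848) = −0.75 ln(0.515152)
  = −0.75 × (-0.663293) = 0.497470 substitutions/site.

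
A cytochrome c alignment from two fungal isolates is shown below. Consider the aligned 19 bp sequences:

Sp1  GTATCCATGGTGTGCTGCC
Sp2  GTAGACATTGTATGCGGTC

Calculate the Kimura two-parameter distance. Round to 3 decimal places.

0.410

Of 19 sites, 2 differences are transitions and 4 are transversions, so P = 2/19 ≈ 0.105263 and Q = 4/19 ≈ 0.210526.
Under the Kimura two-parameter model, d = −½ ln(1 − 2P − Q) − ¼ ln(1 − 2Q).
1 − 2P − Q = 0.578948, giving −½ ln(0.578948) = 0.273271.
1 − 2Q = 0.578948, giving −¼ ln(0.578948) = 0.136636.
d = 0.273271 + 0.136636 = 0.409907.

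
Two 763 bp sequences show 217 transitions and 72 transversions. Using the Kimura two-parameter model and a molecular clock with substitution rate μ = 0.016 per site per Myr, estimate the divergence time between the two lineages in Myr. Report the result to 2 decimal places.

18.64

P = 217/763 ≈ 0.284404 and Q = 72/763 ≈ 0.094364.
Under the Kimura two-parameter model, d = −½ ln(1 − 2P − Q) − ¼ ln(1 − 2Q).
1 − 2P − Q = 0.336828, giving −½ ln(0.336828) = 0.544091.
1 − 2Q = 0.811272, giving −¼ ln(0.811272) = 0.052288.
d = 0.544091 + 0.052288 = 0.596379.
Under a molecular clock d = 2μt, so t = d/(2μ) = 0.596379 / (2 × 0.016) = 18.64 Myr.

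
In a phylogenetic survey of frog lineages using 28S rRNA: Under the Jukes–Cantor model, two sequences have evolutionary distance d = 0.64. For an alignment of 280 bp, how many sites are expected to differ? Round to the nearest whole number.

121

Invert JC69: p = (3/4)(1 − e^(−4d/3)) = 0.75 × (1 − e^(-0.853333)) = 0.75 × (1 − 0.425993) = 0.430505.
Expected differing sites = pL ≈ 0.430505 × 280 = 120.5414 ≈ 121.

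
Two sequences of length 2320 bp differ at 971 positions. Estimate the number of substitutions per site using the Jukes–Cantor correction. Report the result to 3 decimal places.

0.612

p = 971/2320 ≈ 0.418534.
d = −(3/4) ln(1 − 4p/3) = −0.75 ln(1 − 0.558045) = −0.75 ln(0.441955)
  = −0.75 × (-0.816547) = 0.612410 substitutions/site.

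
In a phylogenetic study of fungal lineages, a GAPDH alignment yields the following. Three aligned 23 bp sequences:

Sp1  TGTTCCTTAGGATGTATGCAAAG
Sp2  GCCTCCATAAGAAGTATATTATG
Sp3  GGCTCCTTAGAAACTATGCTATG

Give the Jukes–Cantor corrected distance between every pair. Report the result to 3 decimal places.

d(Sp1,Sp2) = 0.650, d(Sp1,Sp3) = 0.390, d(Sp2,Sp3) = 0.390

Sp1–Sp2: 10/23 sites differ → p ≈ 0.434783, d = −0.75 ln(1 − 0.579711) = 0.650110 ≈ 0.650.
Sp1–Sp3: 7/23 sites differ → p ≈ 0.304348, d = −0.75 ln(1 − 0.405797) = 0.390401 ≈ 0.390.
Sp2–Sp3: 7/23 sites differ → p ≈ 0.304348, d = −0.75 ln(1 − 0.405797) = 0.390401 ≈ 0.390.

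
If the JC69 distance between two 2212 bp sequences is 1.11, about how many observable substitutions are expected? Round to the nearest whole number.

1281

Invert JC69: p = (3/4)(1 − e^(−4d/3)) = 0.75 × (1 − e^(-1.48)) = 0.75 × (1 − 0.227638) = 0.579272.
Expected differing sites = pL ≈ 0.579272 × 2212 = 1281.349664 ≈ 1281.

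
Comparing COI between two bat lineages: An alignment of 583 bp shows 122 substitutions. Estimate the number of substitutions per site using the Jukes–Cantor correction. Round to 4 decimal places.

p = 122/583 ≈ 0.209262.
d = −(3/4) ln(1 − 4p/3) = −0.75 ln(1 − 0.279016) = −0.75 ln(0.720984)
  = −0.75 × (-0.327138) = 0.245354 substitutions/site.

0.2454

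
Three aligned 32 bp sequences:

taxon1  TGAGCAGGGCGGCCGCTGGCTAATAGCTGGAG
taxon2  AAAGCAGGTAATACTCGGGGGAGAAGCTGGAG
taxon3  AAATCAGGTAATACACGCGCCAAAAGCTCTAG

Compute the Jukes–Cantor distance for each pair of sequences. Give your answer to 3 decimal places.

taxon1–taxon2: 13/32 sites differ → p = 0.40625, d = −0.75 ln(1 − 0.541667) = 0.585119 ≈ 0.585.
taxon1–taxon3: 15/32 sites differ → p = 0.46875, d = −0.75 ln(1 − 0.625) = 0.735622 ≈ 0.736.
taxon2–taxon3: 8/32 sites differ → p = 0.25, d = −0.75 ln(1 − 0.333333) = 0.304098 ≈ 0.304.

d(taxon1,taxon2) = 0.585, d(taxon1,taxon3) = 0.736, d(taxon2,taxon3) = 0.304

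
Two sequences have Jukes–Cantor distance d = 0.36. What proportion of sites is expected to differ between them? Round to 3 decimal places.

0.286

p = (3/4)(1 − e^(−4d/3)) = 0.75 × (1 − e^(-0.48)) = 0.75 × (1 − 0.618783) = 0.285913.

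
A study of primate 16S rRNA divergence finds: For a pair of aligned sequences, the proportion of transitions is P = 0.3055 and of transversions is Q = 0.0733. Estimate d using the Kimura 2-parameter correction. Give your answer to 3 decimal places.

Under the Kimura two-parameter model, d = −½ ln(1 − 2P − Q) − ¼ ln(1 − 2Q).
1 − 2P − Q = 0.3157, giving −½ ln(0.3157) = 0.576481.
1 − 2Q = 0.8534, giving −¼ ln(0.8534) = 0.039632.
d = 0.576481 + 0.039632 = 0.616113.

0.616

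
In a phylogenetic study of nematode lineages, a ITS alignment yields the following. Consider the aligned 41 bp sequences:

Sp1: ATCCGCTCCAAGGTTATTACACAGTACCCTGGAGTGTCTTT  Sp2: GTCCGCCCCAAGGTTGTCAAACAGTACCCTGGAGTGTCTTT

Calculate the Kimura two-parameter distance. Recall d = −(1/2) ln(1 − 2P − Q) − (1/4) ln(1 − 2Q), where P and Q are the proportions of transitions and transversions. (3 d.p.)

0.136

Of 41 sites, 4 differences are transitions and 1 are transversions, so P = 4/41 ≈ 0.097561 and Q = 1/41 ≈ 0.02439.
Under the Kimura two-parameter model, d = −½ ln(1 − 2P − Q) − ¼ ln(1 − 2Q).
1 − 2P − Q = 0.780488, giving −½ ln(0.780488) = 0.123918.
1 − 2Q = 0.95122, giving −¼ ln(0.95122) = 0.012502.
d = 0.123918 + 0.012502 = 0.136420.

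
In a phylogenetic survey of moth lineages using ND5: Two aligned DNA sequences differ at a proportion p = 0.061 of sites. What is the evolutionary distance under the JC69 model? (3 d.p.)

d = −(3/4) ln(1 − 4p/3) = −0.75 ln(1 − 0.081333) = −0.75 ln(0.918667)
  = −0.75 × (-0.084832) = 0.063624 substitutions/site.

0.064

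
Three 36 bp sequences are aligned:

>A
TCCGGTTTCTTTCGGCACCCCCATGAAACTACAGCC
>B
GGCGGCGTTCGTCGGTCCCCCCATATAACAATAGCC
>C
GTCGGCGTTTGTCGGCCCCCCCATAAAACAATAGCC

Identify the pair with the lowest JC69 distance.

A–B: 13/36 differ, p = 0.361, d = 0.493.
A–C: 10/36 differ, p = 0.278, d = 0.347.
B–C: 4/36 differ, p = 0.111, d = 0.120.
The smallest distance is between B and C.

B and C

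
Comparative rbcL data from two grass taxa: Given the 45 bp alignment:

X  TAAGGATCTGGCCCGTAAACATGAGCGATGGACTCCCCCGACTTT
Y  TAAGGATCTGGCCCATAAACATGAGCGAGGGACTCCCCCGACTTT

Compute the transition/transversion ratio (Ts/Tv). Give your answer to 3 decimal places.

Transitions are A↔G and C↔T; transversions are all other mismatches.
Transitions: 1. Transversions: 1.
R = 1/1 = 1.000.

1.000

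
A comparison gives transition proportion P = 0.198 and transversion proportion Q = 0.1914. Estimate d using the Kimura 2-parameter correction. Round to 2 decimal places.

0.56

Under the Kimura two-parameter model, d = −½ ln(1 − 2P − Q) − ¼ ln(1 − 2Q).
1 − 2P − Q = 0.4126, giving −½ ln(0.4126) = 0.442638.
1 − 2Q = 0.6172, giving −¼ ln(0.6172) = 0.120641.
d = 0.442638 + 0.120641 = 0.563279.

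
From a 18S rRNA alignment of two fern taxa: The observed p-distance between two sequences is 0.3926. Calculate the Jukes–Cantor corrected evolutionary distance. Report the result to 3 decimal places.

d = −(3/4) ln(1 − 4p/3) = −0.75 ln(1 − 0.523467) = −0.75 ln(0.476533)
  = −0.75 × (-0.741218) = 0.555914 substitutions/site.

0.556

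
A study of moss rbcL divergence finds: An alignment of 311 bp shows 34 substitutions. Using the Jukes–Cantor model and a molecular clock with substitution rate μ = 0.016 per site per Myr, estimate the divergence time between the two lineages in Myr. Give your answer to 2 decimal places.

3.69

p = 34/311 ≈ 0.109325.
d = −(3/4) ln(1 − 4p/3) = −0.75 ln(1 − 0.145767) = −0.75 ln(0.854233)
  = −0.75 × (-0.157551) = 0.118163 substitutions/site.
Under a molecular clock d = 2μt, so t = d/(2μ) = 0.118163 / (2 × 0.016) = 3.69 Myr.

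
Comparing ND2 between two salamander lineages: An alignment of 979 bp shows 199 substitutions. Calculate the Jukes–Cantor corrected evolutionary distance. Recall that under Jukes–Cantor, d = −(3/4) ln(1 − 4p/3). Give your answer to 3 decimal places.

p = 199/979 ≈ 0.203269.
d = −(3/4) ln(1 − 4p/3) = −0.75 ln(1 − 0.271025) = −0.75 ln(0.728975)
  = −0.75 × (-0.316116) = 0.237087 substitutions/site.

0.237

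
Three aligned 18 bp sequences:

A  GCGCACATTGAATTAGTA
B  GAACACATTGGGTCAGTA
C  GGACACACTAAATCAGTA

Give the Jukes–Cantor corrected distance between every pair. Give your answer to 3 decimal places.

d(A,B) = 0.347, d(A,C) = 0.347, d(B,C) = 0.347

A–B: 5/18 sites differ → p ≈ 0.277778, d = −0.75 ln(1 − 0.370371) = 0.346968 ≈ 0.347.
A–C: 5/18 sites differ → p ≈ 0.277778, d = −0.75 ln(1 − 0.370371) = 0.346968 ≈ 0.347.
B–C: 5/18 sites differ → p ≈ 0.277778, d = −0.75 ln(1 − 0.370371) = 0.346968 ≈ 0.347.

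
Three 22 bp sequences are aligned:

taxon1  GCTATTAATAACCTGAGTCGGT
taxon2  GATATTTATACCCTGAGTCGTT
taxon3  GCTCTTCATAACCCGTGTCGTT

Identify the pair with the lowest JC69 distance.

taxon1–taxon2: 4/22 differ, p = 0.182, d = 0.208.
taxon1–taxon3: 5/22 differ, p = 0.227, d = 0.271.
taxon2–taxon3: 6/22 differ, p = 0.273, d = 0.339.
The smallest distance is between taxon1 and taxon2.

taxon1 and taxon2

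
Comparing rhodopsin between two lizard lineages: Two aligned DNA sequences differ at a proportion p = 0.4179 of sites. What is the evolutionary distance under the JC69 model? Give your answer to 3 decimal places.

0.611

d = −(3/4) ln(1 − 4p/3) = −0.75 ln(1 − 0.5572) = −0.75 ln(0.4428)
  = −0.75 × (-0.814637) = 0.610978 substitutions/site.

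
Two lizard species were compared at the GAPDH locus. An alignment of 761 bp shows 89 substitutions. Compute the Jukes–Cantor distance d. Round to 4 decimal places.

p = 89/761 ≈ 0.116951.
d = −(3/4) ln(1 − 4p/3) = −0.75 ln(1 − 0.155935) = −0.75 ln(0.844065)
  = −0.75 × (-0.169526) = 0.127145 substitutions/site.

0.1271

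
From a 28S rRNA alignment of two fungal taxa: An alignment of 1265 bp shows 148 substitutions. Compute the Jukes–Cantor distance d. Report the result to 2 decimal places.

0.13

p = 148/1265 ≈ 0.116996.
d = −(3/4) ln(1 − 4p/3) = −0.75 ln(1 − 0.155995) = −0.75 ln(0.844005)
  = −0.75 × (-0.169597) = 0.127198 substitutions/site.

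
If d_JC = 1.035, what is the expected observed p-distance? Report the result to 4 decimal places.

0.5613

p = (3/4)(1 − e^(−4d/3)) = 0.75 × (1 − e^(-1.38)) = 0.75 × (1 − 0.251579) = 0.561316.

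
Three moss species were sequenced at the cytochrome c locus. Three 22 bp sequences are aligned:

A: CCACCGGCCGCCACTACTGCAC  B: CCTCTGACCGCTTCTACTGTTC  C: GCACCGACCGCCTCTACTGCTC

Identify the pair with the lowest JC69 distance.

A–B: 7/22 differ, p = 0.318, d = 0.414.
A–C: 4/22 differ, p = 0.182, d = 0.208.
B–C: 5/22 differ, p = 0.227, d = 0.271.
The smallest distance is between A and C.

A and C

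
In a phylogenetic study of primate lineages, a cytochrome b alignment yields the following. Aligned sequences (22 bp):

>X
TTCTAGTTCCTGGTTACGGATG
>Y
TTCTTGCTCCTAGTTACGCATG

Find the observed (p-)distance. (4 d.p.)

The sequences differ at 4 of 22 positions (sites 5, 7, 12, 19).
p = 4/22 = 0.181818… ≈ 0.1818 (to 4 d.p.).

0.1818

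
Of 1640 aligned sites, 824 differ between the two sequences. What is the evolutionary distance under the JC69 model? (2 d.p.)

p = 824/1640 ≈ 0.502439.
d = −(3/4) ln(1 − 4p/3) = −0.75 ln(1 − 0.669919) = −0.75 ln(0.330081)
  = −0.75 × (-1.108417) = 0.831313 substitutions/site.

0.83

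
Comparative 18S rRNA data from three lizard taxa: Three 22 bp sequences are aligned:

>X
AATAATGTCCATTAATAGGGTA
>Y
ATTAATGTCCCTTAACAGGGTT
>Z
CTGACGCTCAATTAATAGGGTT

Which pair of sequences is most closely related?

X and Y

X–Y: 4/22 differ, p = 0.182, d = 0.208.
X–Z: 8/22 differ, p = 0.364, d = 0.497.
Y–Z: 8/22 differ, p = 0.364, d = 0.497.
The smallest distance is between X and Y.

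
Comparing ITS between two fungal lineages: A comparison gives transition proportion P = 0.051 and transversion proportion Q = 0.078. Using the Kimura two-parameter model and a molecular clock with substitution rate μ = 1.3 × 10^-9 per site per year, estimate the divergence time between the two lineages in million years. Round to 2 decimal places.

Under the Kimura two-parameter model, d = −½ ln(1 − 2P − Q) − ¼ ln(1 − 2Q).
1 − 2P − Q = 0.82, giving −½ ln(0.82) = 0.099225.
1 − 2Q = 0.844, giving −¼ ln(0.844) = 0.042401.
d = 0.099225 + 0.042401 = 0.141626.
Under a molecular clock d = 2μt, so t = d/(2μ) = 0.141626 / (2 × 1.3 × 10^-9) = 54.47 million years.

54.47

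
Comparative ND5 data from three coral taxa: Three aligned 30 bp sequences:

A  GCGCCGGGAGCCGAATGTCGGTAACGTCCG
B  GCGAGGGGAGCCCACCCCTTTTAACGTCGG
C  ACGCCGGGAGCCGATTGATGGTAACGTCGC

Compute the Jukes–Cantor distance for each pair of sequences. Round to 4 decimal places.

d(A,B) = 0.5034, d(A,C) = 0.2326, d(B,C) = 0.5034

A–B: 11/30 sites differ → p ≈ 0.366667, d = −0.75 ln(1 − 0.488889) = 0.503376 ≈ 0.5034.
A–C: 6/30 sites differ → p = 0.2, d = −0.75 ln(1 − 0.266667) = 0.232617 ≈ 0.2326.
B–C: 11/30 sites differ → p ≈ 0.366667, d = −0.75 ln(1 − 0.488889) = 0.503376 ≈ 0.5034.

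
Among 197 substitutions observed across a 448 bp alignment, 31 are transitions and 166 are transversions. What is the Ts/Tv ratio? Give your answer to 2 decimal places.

0.19

R = 31/166 = 0.186746… ≈ 0.19 (to 2 d.p.).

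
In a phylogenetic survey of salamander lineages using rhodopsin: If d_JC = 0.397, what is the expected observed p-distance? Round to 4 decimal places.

p = (3/4)(1 − e^(−4d/3)) = 0.75 × (1 − e^(-0.529333)) = 0.75 × (1 − 0.588998) = 0.308252.

0.3083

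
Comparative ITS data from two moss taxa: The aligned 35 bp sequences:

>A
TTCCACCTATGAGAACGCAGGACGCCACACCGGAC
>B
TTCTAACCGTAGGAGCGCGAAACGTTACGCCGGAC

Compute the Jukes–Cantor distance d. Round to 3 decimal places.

0.513

The sequences differ at 13 of 35 sites, so p = 13/35 ≈ 0.371429.
d = −(3/4) ln(1 − 4p/3) = −0.75 ln(1 − 0.495239) = −0.75 ln(0.504761)
  = −0.75 × (-0.683670) = 0.512753 substitutions/site.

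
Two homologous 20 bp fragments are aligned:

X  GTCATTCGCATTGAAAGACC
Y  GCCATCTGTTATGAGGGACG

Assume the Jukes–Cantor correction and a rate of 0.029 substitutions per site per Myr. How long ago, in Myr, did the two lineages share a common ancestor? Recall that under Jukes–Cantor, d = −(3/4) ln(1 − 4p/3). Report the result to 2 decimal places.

The sequences differ at 9 of 20 sites (2, 6, 7, 9, 10, 11, 15, 16, 20), so p = 9/20 = 0.45.
d = −(3/4) ln(1 − 4p/3) = −0.75 ln(1 − 0.6) = −0.75 ln(0.4)
  = −0.75 × (-0.916291) = 0.687218 substitutions/site.
Under a molecular clock d = 2μt, so t = d/(2μ) = 0.687218 / (2 × 0.029) = 11.85 Myr.

11.85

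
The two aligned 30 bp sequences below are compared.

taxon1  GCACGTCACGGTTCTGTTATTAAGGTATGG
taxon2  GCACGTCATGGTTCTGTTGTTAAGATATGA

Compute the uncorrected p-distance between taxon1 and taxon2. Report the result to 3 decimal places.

The sequences differ at 4 of 30 positions (sites 9, 19, 25, 30).
p = 4/30 = 0.133333… ≈ 0.133 (to 3 d.p.).

0.133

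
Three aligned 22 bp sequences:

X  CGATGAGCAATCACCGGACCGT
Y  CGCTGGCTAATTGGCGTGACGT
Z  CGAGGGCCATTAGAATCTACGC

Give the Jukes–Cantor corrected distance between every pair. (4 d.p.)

X–Y: 10/22 sites differ → p ≈ 0.454545, d = −0.75 ln(1 − 0.60606) = 0.698667 ≈ 0.6987.
X–Z: 13/22 sites differ → p ≈ 0.590909, d = −0.75 ln(1 − 0.787879) = 1.162949 ≈ 1.1629.
Y–Z: 11/22 sites differ → p = 0.5, d = −0.75 ln(1 − 0.666667) = 0.823960 ≈ 0.8240.

d(X,Y) = 0.6987, d(X,Z) = 1.1629, d(Y,Z) = 0.8240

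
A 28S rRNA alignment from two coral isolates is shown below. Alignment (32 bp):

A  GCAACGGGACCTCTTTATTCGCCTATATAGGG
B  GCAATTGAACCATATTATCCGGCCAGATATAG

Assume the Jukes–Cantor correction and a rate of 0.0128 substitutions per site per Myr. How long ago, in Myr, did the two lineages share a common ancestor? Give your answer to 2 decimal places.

20.31

The sequences differ at 12 of 32 sites, so p = 12/32 = 0.375.
d = −(3/4) ln(1 − 4p/3) = −0.75 ln(1 − 0.5) = −0.75 ln(0.5)
  = −0.75 × (-0.693147) = 0.519860 substitutions/site.
Under a molecular clock d = 2μt, so t = d/(2μ) = 0.519860 / (2 × 0.0128) = 20.31 Myr.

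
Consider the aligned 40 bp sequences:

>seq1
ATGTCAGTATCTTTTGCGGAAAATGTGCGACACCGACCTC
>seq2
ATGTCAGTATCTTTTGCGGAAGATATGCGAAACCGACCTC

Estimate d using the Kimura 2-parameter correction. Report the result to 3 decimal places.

0.080

Of 40 sites, 2 differences are transitions and 1 are transversions, so P = 2/40 = 0.05 and Q = 1/40 = 0.025.
Under the Kimura two-parameter model, d = −½ ln(1 − 2P − Q) − ¼ ln(1 − 2Q).
1 − 2P − Q = 0.875, giving −½ ln(0.875) = 0.066766.
1 − 2Q = 0.95, giving −¼ ln(0.95) = 0.012823.
d = 0.066766 + 0.012823 = 0.079589.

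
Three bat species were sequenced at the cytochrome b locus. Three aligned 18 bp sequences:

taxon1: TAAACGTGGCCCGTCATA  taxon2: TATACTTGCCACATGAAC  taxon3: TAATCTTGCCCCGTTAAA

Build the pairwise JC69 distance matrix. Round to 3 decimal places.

d(taxon1,taxon2) = 0.673, d(taxon1,taxon3) = 0.347, d(taxon2,taxon3) = 0.441

taxon1–taxon2: 8/18 sites differ → p ≈ 0.444444, d = −0.75 ln(1 − 0.592592) = 0.673455 ≈ 0.673.
taxon1–taxon3: 5/18 sites differ → p ≈ 0.277778, d = −0.75 ln(1 − 0.370371) = 0.346968 ≈ 0.347.
taxon2–taxon3: 6/18 sites differ → p ≈ 0.333333, d = −0.75 ln(1 − 0.444444) = 0.440839 ≈ 0.441.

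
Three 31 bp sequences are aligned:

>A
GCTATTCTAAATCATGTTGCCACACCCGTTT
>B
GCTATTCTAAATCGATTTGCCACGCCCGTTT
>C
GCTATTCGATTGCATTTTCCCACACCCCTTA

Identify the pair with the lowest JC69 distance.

A–B: 4/31 differ, p = 0.129, d = 0.142.
A–C: 8/31 differ, p = 0.258, d = 0.316.
B–C: 10/31 differ, p = 0.323, d = 0.422.
The smallest distance is between A and B.

A and B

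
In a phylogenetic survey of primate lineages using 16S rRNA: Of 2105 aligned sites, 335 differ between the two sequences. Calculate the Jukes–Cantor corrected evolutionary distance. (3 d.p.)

0.179

p = 335/2105 ≈ 0.159145.
d = −(3/4) ln(1 − 4p/3) = −0.75 ln(1 − 0.212193) = −0.75 ln(0.787807)
  = −0.75 × (-0.238502) = 0.178877 substitutions/site.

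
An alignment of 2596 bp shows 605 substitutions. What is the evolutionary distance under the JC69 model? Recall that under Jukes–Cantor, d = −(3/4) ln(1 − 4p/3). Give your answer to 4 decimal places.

p = 605/2596 ≈ 0.233051.
d = −(3/4) ln(1 − 4p/3) = −0.75 ln(1 − 0.310735) = −0.75 ln(0.689265)
  = −0.75 × (-0.372129) = 0.279097 substitutions/site.

0.2791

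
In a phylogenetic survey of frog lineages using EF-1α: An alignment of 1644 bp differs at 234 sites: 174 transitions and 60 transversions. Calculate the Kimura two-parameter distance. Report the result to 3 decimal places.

0.162

P = 174/1644 ≈ 0.105839 and Q = 60/1644 ≈ 0.036496.
Under the Kimura two-parameter model, d = −½ ln(1 − 2P − Q) − ¼ ln(1 − 2Q).
1 − 2P − Q = 0.751826, giving −½ ln(0.751826) = 0.142625.
1 − 2Q = 0.927008, giving −¼ ln(0.927008) = 0.018948.
d = 0.142625 + 0.018948 = 0.161573.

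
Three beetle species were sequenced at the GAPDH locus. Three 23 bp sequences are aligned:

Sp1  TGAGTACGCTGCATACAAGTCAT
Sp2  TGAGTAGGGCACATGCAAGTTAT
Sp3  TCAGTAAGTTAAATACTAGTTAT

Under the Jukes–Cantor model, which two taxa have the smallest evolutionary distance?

Sp1 and Sp2

Sp1–Sp2: 6/23 differ, p = 0.261, d = 0.321.
Sp1–Sp3: 7/23 differ, p = 0.304, d = 0.390.
Sp2–Sp3: 7/23 differ, p = 0.304, d = 0.390.
The smallest distance is between Sp1 and Sp2.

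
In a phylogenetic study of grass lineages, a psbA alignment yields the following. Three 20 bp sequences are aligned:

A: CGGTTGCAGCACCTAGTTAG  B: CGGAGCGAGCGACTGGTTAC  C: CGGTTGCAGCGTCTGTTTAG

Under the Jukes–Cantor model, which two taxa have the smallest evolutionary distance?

A–B: 8/20 differ, p = 0.400, d = 0.572.
A–C: 4/20 differ, p = 0.200, d = 0.233.
B–C: 7/20 differ, p = 0.350, d = 0.471.
The smallest distance is between A and C.

A and C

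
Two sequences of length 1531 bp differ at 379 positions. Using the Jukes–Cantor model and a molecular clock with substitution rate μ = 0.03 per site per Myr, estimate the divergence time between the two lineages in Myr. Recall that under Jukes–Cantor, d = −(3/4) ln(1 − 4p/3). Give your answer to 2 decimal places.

5.01

p = 379/1531 ≈ 0.247551.
d = −(3/4) ln(1 − 4p/3) = −0.75 ln(1 − 0.330068) = −0.75 ln(0.669932)
  = −0.75 × (-0.400579) = 0.300434 substitutions/site.
Under a molecular clock d = 2μt, so t = d/(2μ) = 0.300434 / (2 × 0.03) = 5.01 Myr.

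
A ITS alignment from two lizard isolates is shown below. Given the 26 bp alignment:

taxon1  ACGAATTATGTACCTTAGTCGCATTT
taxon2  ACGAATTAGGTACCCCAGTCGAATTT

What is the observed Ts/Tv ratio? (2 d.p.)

1.00

Transitions are A↔G and C↔T; transversions are all other mismatches.
Transitions: 2. Transversions: 2.
R = 2/2 = 1.00.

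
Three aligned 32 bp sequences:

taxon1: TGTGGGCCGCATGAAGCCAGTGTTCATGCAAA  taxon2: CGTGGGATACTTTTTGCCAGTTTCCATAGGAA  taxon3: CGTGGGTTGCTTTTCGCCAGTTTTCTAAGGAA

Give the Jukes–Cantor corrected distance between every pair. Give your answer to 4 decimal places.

d(taxon1,taxon2) = 0.5851, d(taxon1,taxon3) = 0.5851, d(taxon2,taxon3) = 0.2158

taxon1–taxon2: 13/32 sites differ → p = 0.40625, d = −0.75 ln(1 − 0.541667) = 0.585119 ≈ 0.5851.
taxon1–taxon3: 13/32 sites differ → p = 0.40625, d = −0.75 ln(1 − 0.541667) = 0.585119 ≈ 0.5851.
taxon2–taxon3: 6/32 sites differ → p = 0.1875, d = −0.75 ln(1 − 0.25) = 0.215762 ≈ 0.2158.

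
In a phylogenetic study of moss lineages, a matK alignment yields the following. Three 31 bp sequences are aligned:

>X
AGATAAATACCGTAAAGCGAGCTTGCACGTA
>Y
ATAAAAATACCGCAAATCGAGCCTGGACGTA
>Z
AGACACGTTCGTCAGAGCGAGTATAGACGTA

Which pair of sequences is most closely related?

X and Y

X–Y: 6/31 differ, p = 0.194, d = 0.224.
X–Z: 12/31 differ, p = 0.387, d = 0.544.
Y–Z: 12/31 differ, p = 0.387, d = 0.544.
The smallest distance is between X and Y.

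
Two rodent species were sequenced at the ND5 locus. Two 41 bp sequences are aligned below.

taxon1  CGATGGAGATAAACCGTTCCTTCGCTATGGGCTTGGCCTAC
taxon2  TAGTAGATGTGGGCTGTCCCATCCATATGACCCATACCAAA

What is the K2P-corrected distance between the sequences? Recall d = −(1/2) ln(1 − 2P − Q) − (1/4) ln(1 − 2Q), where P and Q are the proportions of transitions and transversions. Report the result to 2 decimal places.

1.11

Of 41 sites, 13 differences are transitions and 9 are transversions, so P = 13/41 ≈ 0.317073 and Q = 9/41 ≈ 0.219512.
Under the Kimura two-parameter model, d = −½ ln(1 − 2P − Q) − ¼ ln(1 − 2Q).
1 − 2P − Q = 0.146342, giving −½ ln(0.146342) = 0.960904.
1 − 2Q = 0.560976, giving −¼ ln(0.560976) = 0.144519.
d = 0.960904 + 0.144519 = 1.105423.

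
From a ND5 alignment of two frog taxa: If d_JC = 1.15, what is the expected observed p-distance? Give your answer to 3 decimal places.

0.588

p = (3/4)(1 − e^(−4d/3)) = 0.75 × (1 − e^(-1.533333)) = 0.75 × (1 − 0.215815) = 0.588139.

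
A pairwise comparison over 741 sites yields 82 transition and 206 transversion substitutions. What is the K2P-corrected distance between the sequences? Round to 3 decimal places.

P = 82/741 ≈ 0.110661 and Q = 206/741 ≈ 0.278003.
Under the Kimura two-parameter model, d = −½ ln(1 − 2P − Q) − ¼ ln(1 − 2Q).
1 − 2P − Q = 0.500675, giving −½ ln(0.500675) = 0.345899.
1 − 2Q = 0.443994, giving −¼ ln(0.443994) = 0.202986.
d = 0.345899 + 0.202986 = 0.548885.

0.549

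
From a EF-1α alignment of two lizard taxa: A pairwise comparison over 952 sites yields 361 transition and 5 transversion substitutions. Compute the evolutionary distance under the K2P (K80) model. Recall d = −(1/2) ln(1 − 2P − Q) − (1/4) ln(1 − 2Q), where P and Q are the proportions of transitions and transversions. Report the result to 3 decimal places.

0.724

P = 361/952 ≈ 0.379202 and Q = 5/952 ≈ 0.005252.
Under the Kimura two-parameter model, d = −½ ln(1 − 2P − Q) − ¼ ln(1 − 2Q).
1 − 2P − Q = 0.236344, giving −½ ln(0.236344) = 0.721233.
1 − 2Q = 0.989496, giving −¼ ln(0.989496) = 0.002640.
d = 0.721233 + 0.002640 = 0.723873.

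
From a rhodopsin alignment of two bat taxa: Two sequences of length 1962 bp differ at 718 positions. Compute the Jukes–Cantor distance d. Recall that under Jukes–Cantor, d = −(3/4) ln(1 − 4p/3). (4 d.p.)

p = 718/1962 ≈ 0.365953.
d = −(3/4) ln(1 − 4p/3) = −0.75 ln(1 − 0.487937) = −0.75 ln(0.512063)
  = −0.75 × (-0.669308) = 0.501981 substitutions/site.

0.5020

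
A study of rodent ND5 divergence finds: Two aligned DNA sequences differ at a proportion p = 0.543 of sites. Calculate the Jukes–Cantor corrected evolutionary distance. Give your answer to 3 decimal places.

d = −(3/4) ln(1 − 4p/3) = −0.75 ln(1 − 0.724) = −0.75 ln(0.276)
  = −0.75 × (-1.287354) = 0.965516 substitutions/site.

0.966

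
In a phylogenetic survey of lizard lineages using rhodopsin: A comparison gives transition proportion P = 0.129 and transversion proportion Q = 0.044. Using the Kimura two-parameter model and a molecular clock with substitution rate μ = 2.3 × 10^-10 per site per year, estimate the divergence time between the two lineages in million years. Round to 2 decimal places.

Under the Kimura two-parameter model, d = −½ ln(1 − 2P − Q) − ¼ ln(1 − 2Q).
1 − 2P − Q = 0.698, giving −½ ln(0.698) = 0.179768.
1 − 2Q = 0.912, giving −¼ ln(0.912) = 0.023029.
d = 0.179768 + 0.023029 = 0.202797.
Under a molecular clock d = 2μt, so t = d/(2μ) = 0.202797 / (2 × 2.3 × 10^-10) = 440.86 million years.

440.86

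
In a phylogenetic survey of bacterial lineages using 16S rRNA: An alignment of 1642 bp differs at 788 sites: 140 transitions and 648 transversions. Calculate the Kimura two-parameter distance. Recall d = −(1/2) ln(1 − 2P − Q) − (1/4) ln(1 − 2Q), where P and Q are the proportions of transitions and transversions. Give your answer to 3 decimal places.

0.806

P = 140/1642 ≈ 0.085262 and Q = 648/1642 ≈ 0.394641.
Under the Kimura two-parameter model, d = −½ ln(1 − 2P − Q) − ¼ ln(1 − 2Q).
1 − 2P − Q = 0.434835, giving −½ ln(0.434835) = 0.416394.
1 − 2Q = 0.210718, giving −¼ ln(0.210718) = 0.389309.
d = 0.416394 + 0.389309 = 0.805703.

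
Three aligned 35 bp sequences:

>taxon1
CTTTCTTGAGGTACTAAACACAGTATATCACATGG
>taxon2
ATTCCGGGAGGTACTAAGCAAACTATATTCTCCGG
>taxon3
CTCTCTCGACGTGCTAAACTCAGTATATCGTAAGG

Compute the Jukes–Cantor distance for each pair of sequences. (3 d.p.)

taxon1–taxon2: 12/35 sites differ → p ≈ 0.342857, d = −0.75 ln(1 − 0.457143) = 0.458182 ≈ 0.458.
taxon1–taxon3: 8/35 sites differ → p ≈ 0.228571, d = −0.75 ln(1 − 0.304761) = 0.272625 ≈ 0.273.
taxon2–taxon3: 15/35 sites differ → p ≈ 0.428571, d = −0.75 ln(1 − 0.571428) = 0.635472 ≈ 0.635.

d(taxon1,taxon2) = 0.458, d(taxon1,taxon3) = 0.273, d(taxon2,taxon3) = 0.635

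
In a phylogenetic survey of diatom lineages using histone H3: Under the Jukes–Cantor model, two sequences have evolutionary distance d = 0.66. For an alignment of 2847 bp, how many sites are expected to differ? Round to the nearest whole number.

1250

Invert JC69: p = (3/4)(1 − e^(−4d/3)) = 0.75 × (1 − e^(-0.88)) = 0.75 × (1 − 0.414783) = 0.438913.
Expected differing sites = pL ≈ 0.438913 × 2847 = 1249.585311 ≈ 1250.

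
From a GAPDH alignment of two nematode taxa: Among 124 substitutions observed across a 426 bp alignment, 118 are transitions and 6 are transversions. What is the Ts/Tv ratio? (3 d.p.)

19.667

R = 118/6 = 19.666666… ≈ 19.667 (to 3 d.p.).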